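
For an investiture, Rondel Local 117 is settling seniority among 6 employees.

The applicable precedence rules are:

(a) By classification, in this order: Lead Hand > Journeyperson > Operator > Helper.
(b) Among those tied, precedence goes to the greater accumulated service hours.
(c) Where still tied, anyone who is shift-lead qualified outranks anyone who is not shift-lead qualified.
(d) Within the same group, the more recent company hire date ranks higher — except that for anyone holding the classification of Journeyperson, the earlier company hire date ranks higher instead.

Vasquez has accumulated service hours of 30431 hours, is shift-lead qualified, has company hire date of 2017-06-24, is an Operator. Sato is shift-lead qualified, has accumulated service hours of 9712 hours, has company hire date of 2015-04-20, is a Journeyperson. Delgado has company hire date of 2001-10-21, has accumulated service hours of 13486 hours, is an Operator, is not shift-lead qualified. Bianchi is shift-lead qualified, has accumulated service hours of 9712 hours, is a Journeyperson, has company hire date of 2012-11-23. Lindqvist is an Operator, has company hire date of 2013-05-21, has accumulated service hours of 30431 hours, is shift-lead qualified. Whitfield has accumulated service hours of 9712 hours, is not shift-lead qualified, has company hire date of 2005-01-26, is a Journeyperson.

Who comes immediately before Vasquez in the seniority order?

By classification: Bianchi, Sato and Whitfield (Journeyperson); then Vasquez, Lindqvist and Delgado (Operator).
Bianchi, Sato and Whitfield all have accumulated service hours 9712 hours, so the next rule applies.
Among Bianchi, Sato and Whitfield, shift-lead qualified before not shift-lead qualified: Bianchi and Sato (shift-lead qualified) before Whitfield (not shift-lead qualified).
Among Bianchi and Sato, by company hire date (earlier first) (reversed rule for this group): Bianchi (2012-11-23) before Sato (2015-04-20).
Among Vasquez, Lindqvist and Delgado, by accumulated service hours (higher first): Vasquez and Lindqvist (30431 hours) before Delgado (13486 hours).
Vasquez and Lindqvist are each shift-lead qualified, so the next rule applies.
Among Vasquez and Lindqvist, by company hire date (later first): Vasquez (2017-06-24) before Lindqvist (2013-05-21).
Order: Bianchi, Sato, Whitfield, Vasquez, Lindqvist, Delgado.

Whitfield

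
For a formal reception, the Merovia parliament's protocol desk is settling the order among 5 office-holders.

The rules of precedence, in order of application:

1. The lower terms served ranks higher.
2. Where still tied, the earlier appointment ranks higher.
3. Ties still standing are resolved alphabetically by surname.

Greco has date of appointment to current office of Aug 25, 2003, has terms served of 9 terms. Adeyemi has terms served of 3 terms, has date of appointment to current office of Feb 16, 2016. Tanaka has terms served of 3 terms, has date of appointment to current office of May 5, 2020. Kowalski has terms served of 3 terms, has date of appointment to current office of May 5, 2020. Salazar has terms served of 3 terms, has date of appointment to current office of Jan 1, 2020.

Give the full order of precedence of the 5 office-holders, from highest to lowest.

By terms served (lower first): Adeyemi, Salazar, Kowalski and Tanaka (each 3 terms); then Greco (9 terms).
Among Adeyemi, Salazar, Kowalski and Tanaka, by date of appointment to current office (earlier first): Adeyemi (Feb 16, 2016) before Salazar (Jan 1, 2020) before Kowalski and Tanaka (May 5, 2020).
Among Kowalski and Tanaka, alphabetically by surname: Kowalski before Tanaka.
Full order: Adeyemi, Salazar, Kowalski, Tanaka, Greco.

Adeyemi, Salazar, Kowalski, Tanaka, Greco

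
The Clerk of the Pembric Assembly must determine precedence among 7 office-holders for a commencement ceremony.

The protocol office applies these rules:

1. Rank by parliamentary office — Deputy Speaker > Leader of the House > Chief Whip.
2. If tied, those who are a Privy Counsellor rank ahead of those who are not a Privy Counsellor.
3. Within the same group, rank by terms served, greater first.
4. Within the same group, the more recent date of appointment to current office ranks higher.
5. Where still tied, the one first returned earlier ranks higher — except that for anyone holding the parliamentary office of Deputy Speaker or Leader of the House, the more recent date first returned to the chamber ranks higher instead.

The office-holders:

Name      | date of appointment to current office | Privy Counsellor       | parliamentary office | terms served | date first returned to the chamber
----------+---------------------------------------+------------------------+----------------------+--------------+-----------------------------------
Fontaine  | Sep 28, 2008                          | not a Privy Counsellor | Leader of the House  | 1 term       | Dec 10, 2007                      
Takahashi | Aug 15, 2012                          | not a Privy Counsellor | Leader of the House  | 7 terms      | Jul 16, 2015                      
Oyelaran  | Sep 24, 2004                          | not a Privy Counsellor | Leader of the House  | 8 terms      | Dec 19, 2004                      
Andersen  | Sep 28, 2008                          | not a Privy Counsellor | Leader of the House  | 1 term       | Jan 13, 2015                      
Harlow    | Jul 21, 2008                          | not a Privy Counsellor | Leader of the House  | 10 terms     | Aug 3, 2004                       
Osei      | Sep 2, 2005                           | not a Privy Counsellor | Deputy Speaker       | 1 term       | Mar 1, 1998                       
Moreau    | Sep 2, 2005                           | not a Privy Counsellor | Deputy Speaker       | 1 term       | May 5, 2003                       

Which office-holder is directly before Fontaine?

Andersen

By parliamentary office: Moreau and Osei (Deputy Speaker); then Harlow, Oyelaran, Takahashi, Andersen and Fontaine (Leader of the House).
Moreau and Osei are each not a Privy Counsellor, so the next rule applies.
Moreau and Osei both have terms served 1 term, so the next rule applies.
Moreau and Osei both have date of appointment to current office Sep 2, 2005, so the next rule applies.
Among Moreau and Osei, by date first returned to the chamber (later first) (reversed rule for this group): Moreau (May 5, 2003) before Osei (Mar 1, 1998).
Harlow, Oyelaran, Takahashi, Andersen and Fontaine are each not a Privy Counsellor, so the next rule applies.
Among Harlow, Oyelaran, Takahashi, Andersen and Fontaine, by terms served (higher first): Harlow (10 terms) before Oyelaran (8 terms) before Takahashi (7 terms) before Andersen and Fontaine (1 term).
Andersen and Fontaine both have date of appointment to current office Sep 28, 2008, so the next rule applies.
Among Andersen and Fontaine, by date first returned to the chamber (later first) (reversed rule for this group): Andersen (Jan 13, 2015) before Fontaine (Dec 10, 2007).
Order: Moreau, Osei, Harlow, Oyelaran, Takahashi, Andersen, Fontaine.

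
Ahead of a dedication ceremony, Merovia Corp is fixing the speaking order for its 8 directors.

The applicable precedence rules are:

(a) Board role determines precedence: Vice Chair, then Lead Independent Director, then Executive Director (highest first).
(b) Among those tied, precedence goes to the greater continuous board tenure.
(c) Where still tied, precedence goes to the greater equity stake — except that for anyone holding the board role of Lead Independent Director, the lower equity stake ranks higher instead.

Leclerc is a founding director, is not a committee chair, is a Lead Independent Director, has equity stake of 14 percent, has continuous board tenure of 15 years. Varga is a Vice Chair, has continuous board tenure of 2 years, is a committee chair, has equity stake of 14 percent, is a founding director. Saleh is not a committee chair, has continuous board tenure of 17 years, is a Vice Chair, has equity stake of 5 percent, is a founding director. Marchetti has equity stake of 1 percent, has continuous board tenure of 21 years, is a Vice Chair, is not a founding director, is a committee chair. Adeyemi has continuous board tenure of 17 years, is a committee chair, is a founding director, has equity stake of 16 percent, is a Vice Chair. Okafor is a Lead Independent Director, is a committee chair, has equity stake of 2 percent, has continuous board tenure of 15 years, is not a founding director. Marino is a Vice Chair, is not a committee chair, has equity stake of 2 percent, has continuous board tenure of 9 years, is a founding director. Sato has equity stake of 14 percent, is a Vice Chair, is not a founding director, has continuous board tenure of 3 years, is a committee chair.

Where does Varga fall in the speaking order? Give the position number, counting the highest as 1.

By board role: Marchetti, Adeyemi, Saleh, Marino, Sato and Varga (Vice Chair); then Okafor and Leclerc (Lead Independent Director).
Among Marchetti, Adeyemi, Saleh, Marino, Sato and Varga, by continuous board tenure (higher first): Marchetti (21 years) before Adeyemi and Saleh (17 years) before Marino (9 years) before Sato (3 years) before Varga (2 years).
Among Adeyemi and Saleh, by equity stake (higher first): Adeyemi (16 percent) before Saleh (5 percent).
Okafor and Leclerc both have continuous board tenure 15 years, so the next rule applies.
Among Okafor and Leclerc, by equity stake (lower first) (reversed rule for this group): Okafor (2 percent) before Leclerc (14 percent).
Order: Marchetti, Adeyemi, Saleh, Marino, Sato, Varga, Okafor, Leclerc. So position 6.

6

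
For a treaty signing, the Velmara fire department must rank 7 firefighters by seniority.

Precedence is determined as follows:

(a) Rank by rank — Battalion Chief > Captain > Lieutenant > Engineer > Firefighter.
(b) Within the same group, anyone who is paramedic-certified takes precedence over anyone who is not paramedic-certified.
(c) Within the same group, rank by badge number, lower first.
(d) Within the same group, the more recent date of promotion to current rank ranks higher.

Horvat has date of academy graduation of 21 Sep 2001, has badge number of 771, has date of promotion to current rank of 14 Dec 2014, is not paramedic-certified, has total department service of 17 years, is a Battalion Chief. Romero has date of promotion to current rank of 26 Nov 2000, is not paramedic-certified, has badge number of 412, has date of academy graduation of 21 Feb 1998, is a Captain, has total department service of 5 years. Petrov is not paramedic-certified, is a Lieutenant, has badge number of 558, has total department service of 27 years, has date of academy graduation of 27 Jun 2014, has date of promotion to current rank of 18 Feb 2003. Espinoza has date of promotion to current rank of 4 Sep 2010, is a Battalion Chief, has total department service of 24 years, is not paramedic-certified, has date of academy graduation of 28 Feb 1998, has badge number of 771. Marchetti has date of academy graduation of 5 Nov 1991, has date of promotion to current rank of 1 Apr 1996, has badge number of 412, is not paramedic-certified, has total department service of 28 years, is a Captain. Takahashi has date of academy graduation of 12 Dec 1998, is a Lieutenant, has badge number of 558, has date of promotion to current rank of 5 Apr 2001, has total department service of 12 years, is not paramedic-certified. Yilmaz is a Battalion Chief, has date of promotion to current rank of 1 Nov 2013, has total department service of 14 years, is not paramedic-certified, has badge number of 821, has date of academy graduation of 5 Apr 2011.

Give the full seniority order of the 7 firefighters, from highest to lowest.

By rank: Horvat, Espinoza and Yilmaz (Battalion Chief); then Romero and Marchetti (Captain); then Petrov and Takahashi (Lieutenant).
Horvat, Espinoza and Yilmaz are each not paramedic-certified, so the next rule applies.
Among Horvat, Espinoza and Yilmaz, by badge number (lower first): Horvat and Espinoza (771) before Yilmaz (821).
Among Horvat and Espinoza, by date of promotion to current rank (later first): Horvat (14 Dec 2014) before Espinoza (4 Sep 2010).
Romero and Marchetti are each not paramedic-certified, so the next rule applies.
Romero and Marchetti both have badge number 412, so the next rule applies.
Among Romero and Marchetti, by date of promotion to current rank (later first): Romero (26 Nov 2000) before Marchetti (1 Apr 1996).
Petrov and Takahashi are each not paramedic-certified, so the next rule applies.
Petrov and Takahashi both have badge number 558, so the next rule applies.
Among Petrov and Takahashi, by date of promotion to current rank (later first): Petrov (18 Feb 2003) before Takahashi (5 Apr 2001).
Full order: Horvat, Espinoza, Yilmaz, Romero, Marchetti, Petrov, Takahashi.

Horvat, Espinoza, Yilmaz, Romero, Marchetti, Petrov, Takahashi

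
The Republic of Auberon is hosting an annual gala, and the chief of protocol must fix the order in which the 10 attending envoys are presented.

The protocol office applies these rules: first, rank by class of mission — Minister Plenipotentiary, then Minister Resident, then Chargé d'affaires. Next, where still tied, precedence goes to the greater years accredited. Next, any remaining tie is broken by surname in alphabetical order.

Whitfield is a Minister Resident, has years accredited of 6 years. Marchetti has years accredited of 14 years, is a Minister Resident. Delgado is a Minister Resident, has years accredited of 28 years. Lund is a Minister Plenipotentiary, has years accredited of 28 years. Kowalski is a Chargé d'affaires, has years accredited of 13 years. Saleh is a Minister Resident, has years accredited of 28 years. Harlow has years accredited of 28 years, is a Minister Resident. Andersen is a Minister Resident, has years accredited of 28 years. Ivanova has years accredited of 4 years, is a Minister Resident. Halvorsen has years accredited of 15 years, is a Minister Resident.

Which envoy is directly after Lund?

Andersen

By class of mission: Lund (Minister Plenipotentiary); then Andersen, Delgado, Harlow, Saleh, Halvorsen, Marchetti, Whitfield and Ivanova (Minister Resident); then Kowalski (Chargé d'affaires).
Among Andersen, Delgado, Harlow, Saleh, Halvorsen, Marchetti, Whitfield and Ivanova, by years accredited (higher first): Andersen, Delgado, Harlow and Saleh (28 years) before Halvorsen (15 years) before Marchetti (14 years) before Whitfield (6 years) before Ivanova (4 years).
Among Andersen, Delgado, Harlow and Saleh, alphabetically by surname: Andersen before Delgado before Harlow before Saleh.
Order: Lund, Andersen, Delgado, Harlow, Saleh, Halvorsen, Marchetti, Whitfield, Ivanova, Kowalski.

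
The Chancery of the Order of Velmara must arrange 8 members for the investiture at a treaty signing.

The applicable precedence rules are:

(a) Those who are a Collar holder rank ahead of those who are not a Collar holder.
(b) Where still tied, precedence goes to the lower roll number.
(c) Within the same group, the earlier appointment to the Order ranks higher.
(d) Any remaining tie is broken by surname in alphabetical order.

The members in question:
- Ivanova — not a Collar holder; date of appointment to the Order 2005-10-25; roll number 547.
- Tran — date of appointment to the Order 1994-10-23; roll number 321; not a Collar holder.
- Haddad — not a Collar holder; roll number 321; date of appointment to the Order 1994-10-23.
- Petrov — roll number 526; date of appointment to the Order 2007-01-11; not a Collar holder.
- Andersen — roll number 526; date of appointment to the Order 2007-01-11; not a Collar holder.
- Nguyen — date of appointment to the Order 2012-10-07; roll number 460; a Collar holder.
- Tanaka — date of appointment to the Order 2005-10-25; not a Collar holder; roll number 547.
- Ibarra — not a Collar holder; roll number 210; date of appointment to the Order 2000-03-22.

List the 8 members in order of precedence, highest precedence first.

Nguyen, Ibarra, Haddad, Tran, Andersen, Petrov, Ivanova, Tanaka

By the first rule: Nguyen (a Collar holder); then Ibarra, Haddad, Tran, Andersen, Petrov, Ivanova and Tanaka (each not a Collar holder).
Among Ibarra, Haddad, Tran, Andersen, Petrov, Ivanova and Tanaka, by roll number (lower first): Ibarra (210) before Haddad and Tran (321) before Andersen and Petrov (526) before Ivanova and Tanaka (547).
Haddad and Tran both have date of appointment to the Order 1994-10-23, so the next rule applies.
Among Haddad and Tran, alphabetically by surname: Haddad before Tran.
Andersen and Petrov both have date of appointment to the Order 2007-01-11, so the next rule applies.
Among Andersen and Petrov, alphabetically by surname: Andersen before Petrov.
Ivanova and Tanaka both have date of appointment to the Order 2005-10-25, so the next rule applies.
Among Ivanova and Tanaka, alphabetically by surname: Ivanova before Tanaka.
Full order: Nguyen, Ibarra, Haddad, Tran, Andersen, Petrov, Ivanova, Tanaka.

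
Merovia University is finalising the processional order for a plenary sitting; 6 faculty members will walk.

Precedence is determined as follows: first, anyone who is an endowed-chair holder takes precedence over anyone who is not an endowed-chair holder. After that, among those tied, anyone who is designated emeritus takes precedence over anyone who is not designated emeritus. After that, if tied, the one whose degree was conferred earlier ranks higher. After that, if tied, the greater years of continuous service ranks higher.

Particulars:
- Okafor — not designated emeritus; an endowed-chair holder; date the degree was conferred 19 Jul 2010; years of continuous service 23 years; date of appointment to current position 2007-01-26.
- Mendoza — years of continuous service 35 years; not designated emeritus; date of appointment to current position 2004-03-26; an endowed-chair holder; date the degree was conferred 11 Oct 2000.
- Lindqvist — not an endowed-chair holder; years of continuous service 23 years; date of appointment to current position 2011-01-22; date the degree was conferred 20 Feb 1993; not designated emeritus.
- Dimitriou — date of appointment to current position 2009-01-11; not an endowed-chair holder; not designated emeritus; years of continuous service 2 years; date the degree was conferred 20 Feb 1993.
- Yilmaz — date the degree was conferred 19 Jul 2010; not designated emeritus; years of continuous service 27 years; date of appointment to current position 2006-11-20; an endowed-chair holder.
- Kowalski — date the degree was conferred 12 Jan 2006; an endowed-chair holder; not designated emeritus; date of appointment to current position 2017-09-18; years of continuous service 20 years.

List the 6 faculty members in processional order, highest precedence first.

Mendoza, Kowalski, Yilmaz, Okafor, Lindqvist, Dimitriou

By the first rule: Mendoza, Kowalski, Yilmaz and Okafor (each an endowed-chair holder); then Lindqvist and Dimitriou (both not an endowed-chair holder).
Mendoza, Kowalski, Yilmaz and Okafor are each not designated emeritus, so the next rule applies.
Among Mendoza, Kowalski, Yilmaz and Okafor, by date the degree was conferred (earlier first): Mendoza (11 Oct 2000) before Kowalski (12 Jan 2006) before Yilmaz and Okafor (19 Jul 2010).
Among Yilmaz and Okafor, by years of continuous service (higher first): Yilmaz (27 years) before Okafor (23 years).
Lindqvist and Dimitriou are each not designated emeritus, so the next rule applies.
Lindqvist and Dimitriou both have date the degree was conferred 20 Feb 1993, so the next rule applies.
Among Lindqvist and Dimitriou, by years of continuous service (higher first): Lindqvist (23 years) before Dimitriou (2 years).
Full order: Mendoza, Kowalski, Yilmaz, Okafor, Lindqvist, Dimitriou.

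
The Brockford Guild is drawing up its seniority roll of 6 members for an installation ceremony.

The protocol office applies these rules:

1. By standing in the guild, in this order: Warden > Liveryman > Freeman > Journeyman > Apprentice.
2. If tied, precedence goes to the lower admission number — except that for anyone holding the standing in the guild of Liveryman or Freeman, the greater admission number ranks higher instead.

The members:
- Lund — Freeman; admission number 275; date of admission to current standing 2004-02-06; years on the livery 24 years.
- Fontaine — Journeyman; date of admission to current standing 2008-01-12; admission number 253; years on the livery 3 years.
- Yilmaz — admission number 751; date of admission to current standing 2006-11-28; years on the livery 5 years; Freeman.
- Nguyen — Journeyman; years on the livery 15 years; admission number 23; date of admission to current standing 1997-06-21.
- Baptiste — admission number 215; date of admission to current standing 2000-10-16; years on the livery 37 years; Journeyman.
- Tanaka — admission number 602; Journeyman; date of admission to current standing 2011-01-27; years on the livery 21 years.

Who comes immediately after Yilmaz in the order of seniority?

By standing in the guild: Yilmaz and Lund (Freeman); then Nguyen, Baptiste, Fontaine and Tanaka (Journeyman).
Among Yilmaz and Lund, by admission number (higher first) (reversed rule for this group): Yilmaz (751) before Lund (275).
Among Nguyen, Baptiste, Fontaine and Tanaka, by admission number (lower first): Nguyen (23) before Baptiste (215) before Fontaine (253) before Tanaka (602).
Order: Yilmaz, Lund, Nguyen, Baptiste, Fontaine, Tanaka.

Lund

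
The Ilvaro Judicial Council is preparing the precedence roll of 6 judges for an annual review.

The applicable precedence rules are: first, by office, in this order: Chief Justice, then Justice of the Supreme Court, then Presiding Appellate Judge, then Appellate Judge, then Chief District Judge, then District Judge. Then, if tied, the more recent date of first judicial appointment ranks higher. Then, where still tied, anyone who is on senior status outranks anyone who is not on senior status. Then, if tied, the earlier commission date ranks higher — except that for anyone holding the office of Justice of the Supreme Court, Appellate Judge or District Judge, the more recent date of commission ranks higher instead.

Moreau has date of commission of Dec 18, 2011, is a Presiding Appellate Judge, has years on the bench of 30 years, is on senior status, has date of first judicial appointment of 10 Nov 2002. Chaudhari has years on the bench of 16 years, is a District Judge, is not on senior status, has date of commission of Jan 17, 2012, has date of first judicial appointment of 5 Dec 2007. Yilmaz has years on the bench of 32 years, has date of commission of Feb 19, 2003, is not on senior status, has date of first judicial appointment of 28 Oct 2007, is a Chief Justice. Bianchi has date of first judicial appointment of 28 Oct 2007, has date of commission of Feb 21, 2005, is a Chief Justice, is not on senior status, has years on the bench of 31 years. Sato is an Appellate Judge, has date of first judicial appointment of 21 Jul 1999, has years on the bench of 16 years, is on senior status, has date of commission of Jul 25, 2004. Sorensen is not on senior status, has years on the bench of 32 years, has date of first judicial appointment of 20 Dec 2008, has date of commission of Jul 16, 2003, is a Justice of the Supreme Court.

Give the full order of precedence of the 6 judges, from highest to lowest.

By office: Yilmaz and Bianchi (Chief Justice); then Sorensen (Justice of the Supreme Court); then Moreau (Presiding Appellate Judge); then Sato (Appellate Judge); then Chaudhari (District Judge).
Yilmaz and Bianchi both have date of first judicial appointment 28 Oct 2007, so the next rule applies.
Yilmaz and Bianchi are each not on senior status, so the next rule applies.
Among Yilmaz and Bianchi, by date of commission (earlier first): Yilmaz (Feb 19, 2003) before Bianchi (Feb 21, 2005).
Full order: Yilmaz, Bianchi, Sorensen, Moreau, Sato, Chaudhari.

Yilmaz, Bianchi, Sorensen, Moreau, Sato, Chaudhari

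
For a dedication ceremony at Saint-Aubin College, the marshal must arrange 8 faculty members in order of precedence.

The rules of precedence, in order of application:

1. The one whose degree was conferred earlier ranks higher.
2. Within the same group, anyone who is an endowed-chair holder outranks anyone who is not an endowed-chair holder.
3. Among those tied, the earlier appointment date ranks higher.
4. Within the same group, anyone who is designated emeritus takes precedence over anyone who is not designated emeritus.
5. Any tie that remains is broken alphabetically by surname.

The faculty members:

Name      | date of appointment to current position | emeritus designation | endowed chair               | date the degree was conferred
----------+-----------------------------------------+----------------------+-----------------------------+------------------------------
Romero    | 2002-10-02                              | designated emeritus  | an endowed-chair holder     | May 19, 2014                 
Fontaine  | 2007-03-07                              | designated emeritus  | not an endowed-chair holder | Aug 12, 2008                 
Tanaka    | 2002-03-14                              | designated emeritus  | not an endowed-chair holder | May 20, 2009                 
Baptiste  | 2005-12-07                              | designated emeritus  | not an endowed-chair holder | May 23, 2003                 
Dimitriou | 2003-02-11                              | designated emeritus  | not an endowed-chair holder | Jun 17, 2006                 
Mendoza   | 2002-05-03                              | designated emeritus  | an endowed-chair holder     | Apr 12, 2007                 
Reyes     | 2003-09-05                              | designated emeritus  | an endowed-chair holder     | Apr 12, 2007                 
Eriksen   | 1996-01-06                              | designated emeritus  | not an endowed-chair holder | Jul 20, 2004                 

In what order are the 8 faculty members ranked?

Baptiste, Eriksen, Dimitriou, Mendoza, Reyes, Fontaine, Tanaka, Romero

By date the degree was conferred (earlier first): Baptiste (May 23, 2003); then Eriksen (Jul 20, 2004); then Dimitriou (Jun 17, 2006); then Mendoza and Reyes (both Apr 12, 2007); then Fontaine (Aug 12, 2008); then Tanaka (May 20, 2009); then Romero (May 19, 2014).
Mendoza and Reyes are each an endowed-chair holder, so the next rule applies.
Among Mendoza and Reyes, by date of appointment to current position (earlier first): Mendoza (2002-05-03) before Reyes (2003-09-05).
Full order: Baptiste, Eriksen, Dimitriou, Mendoza, Reyes, Fontaine, Tanaka, Romero.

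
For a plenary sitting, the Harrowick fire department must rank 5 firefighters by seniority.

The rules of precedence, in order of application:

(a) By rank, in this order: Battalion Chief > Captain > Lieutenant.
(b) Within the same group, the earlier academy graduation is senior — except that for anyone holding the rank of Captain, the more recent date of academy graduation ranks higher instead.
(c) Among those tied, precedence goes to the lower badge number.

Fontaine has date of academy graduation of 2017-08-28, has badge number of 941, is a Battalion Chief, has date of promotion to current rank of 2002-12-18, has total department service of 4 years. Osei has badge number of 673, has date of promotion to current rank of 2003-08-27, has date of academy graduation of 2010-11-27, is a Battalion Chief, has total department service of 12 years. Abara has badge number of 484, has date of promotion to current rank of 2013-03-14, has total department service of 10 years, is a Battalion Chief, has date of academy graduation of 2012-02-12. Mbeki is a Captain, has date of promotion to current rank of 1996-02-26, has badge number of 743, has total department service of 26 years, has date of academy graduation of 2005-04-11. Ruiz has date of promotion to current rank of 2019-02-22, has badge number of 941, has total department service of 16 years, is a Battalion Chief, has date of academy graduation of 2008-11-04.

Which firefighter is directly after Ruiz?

Osei

By rank: Ruiz, Osei, Abara and Fontaine (Battalion Chief); then Mbeki (Captain).
Among Ruiz, Osei, Abara and Fontaine, by date of academy graduation (earlier first): Ruiz (2008-11-04) before Osei (2010-11-27) before Abara (2012-02-12) before Fontaine (2017-08-28).
Order: Ruiz, Osei, Abara, Fontaine, Mbeki.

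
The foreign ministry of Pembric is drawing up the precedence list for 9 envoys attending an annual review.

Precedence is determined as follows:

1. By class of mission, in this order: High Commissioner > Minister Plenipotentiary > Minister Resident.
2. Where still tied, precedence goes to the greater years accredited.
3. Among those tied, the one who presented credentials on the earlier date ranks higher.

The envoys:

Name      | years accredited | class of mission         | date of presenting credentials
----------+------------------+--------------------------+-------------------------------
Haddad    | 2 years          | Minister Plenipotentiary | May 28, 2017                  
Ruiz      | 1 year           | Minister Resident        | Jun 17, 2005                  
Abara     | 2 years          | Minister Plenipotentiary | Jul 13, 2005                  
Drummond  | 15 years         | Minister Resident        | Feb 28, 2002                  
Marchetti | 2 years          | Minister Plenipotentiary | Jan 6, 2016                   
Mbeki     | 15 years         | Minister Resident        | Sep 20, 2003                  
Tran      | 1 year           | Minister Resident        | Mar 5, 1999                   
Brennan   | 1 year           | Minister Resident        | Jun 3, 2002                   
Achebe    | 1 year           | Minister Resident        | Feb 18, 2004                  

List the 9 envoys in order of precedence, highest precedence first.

Abara, Marchetti, Haddad, Drummond, Mbeki, Tran, Brennan, Achebe, Ruiz

By class of mission: Abara, Marchetti and Haddad (Minister Plenipotentiary); then Drummond, Mbeki, Tran, Brennan, Achebe and Ruiz (Minister Resident).
Abara, Marchetti and Haddad all have years accredited 2 years, so the next rule applies.
Among Abara, Marchetti and Haddad, by date of presenting credentials (earlier first): Abara (Jul 13, 2005) before Marchetti (Jan 6, 2016) before Haddad (May 28, 2017).
Among Drummond, Mbeki, Tran, Brennan, Achebe and Ruiz, by years accredited (higher first): Drummond and Mbeki (15 years) before Tran, Brennan, Achebe and Ruiz (1 year).
Among Drummond and Mbeki, by date of presenting credentials (earlier first): Drummond (Feb 28, 2002) before Mbeki (Sep 20, 2003).
Among Tran, Brennan, Achebe and Ruiz, by date of presenting credentials (earlier first): Tran (Mar 5, 1999) before Brennan (Jun 3, 2002) before Achebe (Feb 18, 2004) before Ruiz (Jun 17, 2005).
Full order: Abara, Marchetti, Haddad, Drummond, Mbeki, Tran, Brennan, Achebe, Ruiz.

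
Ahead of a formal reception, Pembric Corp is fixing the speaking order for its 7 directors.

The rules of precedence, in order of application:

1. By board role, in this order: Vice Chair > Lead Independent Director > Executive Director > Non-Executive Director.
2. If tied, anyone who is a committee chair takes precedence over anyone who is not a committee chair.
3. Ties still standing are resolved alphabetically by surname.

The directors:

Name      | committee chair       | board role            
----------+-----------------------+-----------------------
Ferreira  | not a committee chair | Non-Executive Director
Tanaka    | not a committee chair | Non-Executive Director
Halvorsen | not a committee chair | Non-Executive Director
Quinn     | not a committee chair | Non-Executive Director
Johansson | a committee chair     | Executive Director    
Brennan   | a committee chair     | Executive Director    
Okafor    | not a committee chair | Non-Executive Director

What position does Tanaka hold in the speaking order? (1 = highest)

7

By board role: Brennan and Johansson (Executive Director); then Ferreira, Halvorsen, Okafor, Quinn and Tanaka (Non-Executive Director).
Brennan and Johansson are each a committee chair, so the next rule applies.
Among Brennan and Johansson, alphabetically by surname: Brennan before Johansson.
Ferreira, Halvorsen, Okafor, Quinn and Tanaka are each not a committee chair, so the next rule applies.
Among Ferreira, Halvorsen, Okafor, Quinn and Tanaka, alphabetically by surname: Ferreira before Halvorsen before Okafor before Quinn before Tanaka.
Order: Brennan, Johansson, Ferreira, Halvorsen, Okafor, Quinn, Tanaka. So position 7.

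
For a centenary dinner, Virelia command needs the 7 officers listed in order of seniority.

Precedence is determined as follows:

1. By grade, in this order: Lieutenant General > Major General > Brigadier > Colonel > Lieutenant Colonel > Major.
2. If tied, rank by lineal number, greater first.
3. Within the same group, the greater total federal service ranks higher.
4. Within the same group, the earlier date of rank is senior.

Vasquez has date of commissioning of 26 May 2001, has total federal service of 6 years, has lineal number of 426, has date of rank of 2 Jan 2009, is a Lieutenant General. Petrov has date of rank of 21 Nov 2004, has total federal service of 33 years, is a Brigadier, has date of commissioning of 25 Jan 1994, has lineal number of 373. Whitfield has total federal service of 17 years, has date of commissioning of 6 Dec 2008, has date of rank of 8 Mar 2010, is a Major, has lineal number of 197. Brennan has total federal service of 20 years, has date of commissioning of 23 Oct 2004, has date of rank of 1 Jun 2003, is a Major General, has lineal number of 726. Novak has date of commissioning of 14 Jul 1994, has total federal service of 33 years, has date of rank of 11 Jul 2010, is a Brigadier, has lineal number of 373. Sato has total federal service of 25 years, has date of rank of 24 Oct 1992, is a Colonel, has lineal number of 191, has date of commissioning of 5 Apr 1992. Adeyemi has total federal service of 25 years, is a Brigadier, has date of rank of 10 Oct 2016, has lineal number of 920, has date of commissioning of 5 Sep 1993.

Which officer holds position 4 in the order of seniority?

Petrov

By grade: Vasquez (Lieutenant General); then Brennan (Major General); then Adeyemi, Petrov and Novak (Brigadier); then Sato (Colonel); then Whitfield (Major).
Among Adeyemi, Petrov and Novak, by lineal number (higher first): Adeyemi (920) before Petrov and Novak (373).
Petrov and Novak both have total federal service 33 years, so the next rule applies.
Among Petrov and Novak, by date of rank (earlier first): Petrov (21 Nov 2004) before Novak (11 Jul 2010).
Order: Vasquez, Brennan, Adeyemi, Petrov, Novak, Sato, Whitfield.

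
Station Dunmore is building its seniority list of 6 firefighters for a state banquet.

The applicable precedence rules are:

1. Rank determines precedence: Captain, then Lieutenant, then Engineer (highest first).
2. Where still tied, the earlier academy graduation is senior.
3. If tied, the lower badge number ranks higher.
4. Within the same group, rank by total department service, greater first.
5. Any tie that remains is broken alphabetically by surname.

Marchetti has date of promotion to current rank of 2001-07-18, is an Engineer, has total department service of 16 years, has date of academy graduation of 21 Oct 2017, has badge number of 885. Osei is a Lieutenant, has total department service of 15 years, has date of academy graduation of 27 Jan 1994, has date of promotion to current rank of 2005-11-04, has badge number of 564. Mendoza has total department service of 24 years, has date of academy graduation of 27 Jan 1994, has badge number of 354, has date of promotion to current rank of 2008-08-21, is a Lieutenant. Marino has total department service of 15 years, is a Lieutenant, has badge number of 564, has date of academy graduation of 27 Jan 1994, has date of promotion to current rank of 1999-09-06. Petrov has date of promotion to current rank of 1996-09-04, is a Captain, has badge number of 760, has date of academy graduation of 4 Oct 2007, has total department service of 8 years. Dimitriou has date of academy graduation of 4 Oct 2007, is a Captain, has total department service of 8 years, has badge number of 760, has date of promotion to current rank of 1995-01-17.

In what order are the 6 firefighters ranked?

By rank: Dimitriou and Petrov (Captain); then Mendoza, Marino and Osei (Lieutenant); then Marchetti (Engineer).
Dimitriou and Petrov both have date of academy graduation 4 Oct 2007, so the next rule applies.
Dimitriou and Petrov both have badge number 760, so the next rule applies.
Dimitriou and Petrov both have total department service 8 years, so the next rule applies.
Among Dimitriou and Petrov, alphabetically by surname: Dimitriou before Petrov.
Mendoza, Marino and Osei all have date of academy graduation 27 Jan 1994, so the next rule applies.
Among Mendoza, Marino and Osei, by badge number (lower first): Mendoza (354) before Marino and Osei (564).
Marino and Osei both have total department service 15 years, so the next rule applies.
Among Marino and Osei, alphabetically by surname: Marino before Osei.
Full order: Dimitriou, Petrov, Mendoza, Marino, Osei, Marchetti.

Dimitriou, Petrov, Mendoza, Marino, Osei, Marchetti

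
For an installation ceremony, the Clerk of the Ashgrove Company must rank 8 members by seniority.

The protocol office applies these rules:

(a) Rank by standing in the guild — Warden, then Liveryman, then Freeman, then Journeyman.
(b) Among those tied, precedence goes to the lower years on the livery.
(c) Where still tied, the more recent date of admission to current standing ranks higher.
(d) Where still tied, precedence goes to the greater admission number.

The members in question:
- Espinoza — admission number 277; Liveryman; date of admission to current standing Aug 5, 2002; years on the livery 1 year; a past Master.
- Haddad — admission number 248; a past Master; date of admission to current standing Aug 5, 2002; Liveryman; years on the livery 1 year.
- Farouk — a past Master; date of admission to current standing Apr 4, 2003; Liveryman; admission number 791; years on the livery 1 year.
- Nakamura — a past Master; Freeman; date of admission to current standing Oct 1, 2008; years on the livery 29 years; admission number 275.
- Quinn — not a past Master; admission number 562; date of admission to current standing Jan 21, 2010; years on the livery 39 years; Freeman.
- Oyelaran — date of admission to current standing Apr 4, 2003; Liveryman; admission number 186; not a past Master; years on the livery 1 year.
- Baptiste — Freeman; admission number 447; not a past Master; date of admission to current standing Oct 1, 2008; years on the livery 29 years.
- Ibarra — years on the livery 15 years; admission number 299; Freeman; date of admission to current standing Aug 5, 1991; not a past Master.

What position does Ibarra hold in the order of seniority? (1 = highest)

5

By standing in the guild: Farouk, Oyelaran, Espinoza and Haddad (Liveryman); then Ibarra, Baptiste, Nakamura and Quinn (Freeman).
Farouk, Oyelaran, Espinoza and Haddad all have years on the livery 1 year, so the next rule applies.
Among Farouk, Oyelaran, Espinoza and Haddad, by date of admission to current standing (later first): Farouk and Oyelaran (Apr 4, 2003) before Espinoza and Haddad (Aug 5, 2002).
Among Farouk and Oyelaran, by admission number (higher first): Farouk (791) before Oyelaran (186).
Among Espinoza and Haddad, by admission number (higher first): Espinoza (277) before Haddad (248).
Among Ibarra, Baptiste, Nakamura and Quinn, by years on the livery (lower first): Ibarra (15 years) before Baptiste and Nakamura (29 years) before Quinn (39 years).
Baptiste and Nakamura both have date of admission to current standing Oct 1, 2008, so the next rule applies.
Among Baptiste and Nakamura, by admission number (higher first): Baptiste (447) before Nakamura (275).
Order: Farouk, Oyelaran, Espinoza, Haddad, Ibarra, Baptiste, Nakamura, Quinn. So position 5.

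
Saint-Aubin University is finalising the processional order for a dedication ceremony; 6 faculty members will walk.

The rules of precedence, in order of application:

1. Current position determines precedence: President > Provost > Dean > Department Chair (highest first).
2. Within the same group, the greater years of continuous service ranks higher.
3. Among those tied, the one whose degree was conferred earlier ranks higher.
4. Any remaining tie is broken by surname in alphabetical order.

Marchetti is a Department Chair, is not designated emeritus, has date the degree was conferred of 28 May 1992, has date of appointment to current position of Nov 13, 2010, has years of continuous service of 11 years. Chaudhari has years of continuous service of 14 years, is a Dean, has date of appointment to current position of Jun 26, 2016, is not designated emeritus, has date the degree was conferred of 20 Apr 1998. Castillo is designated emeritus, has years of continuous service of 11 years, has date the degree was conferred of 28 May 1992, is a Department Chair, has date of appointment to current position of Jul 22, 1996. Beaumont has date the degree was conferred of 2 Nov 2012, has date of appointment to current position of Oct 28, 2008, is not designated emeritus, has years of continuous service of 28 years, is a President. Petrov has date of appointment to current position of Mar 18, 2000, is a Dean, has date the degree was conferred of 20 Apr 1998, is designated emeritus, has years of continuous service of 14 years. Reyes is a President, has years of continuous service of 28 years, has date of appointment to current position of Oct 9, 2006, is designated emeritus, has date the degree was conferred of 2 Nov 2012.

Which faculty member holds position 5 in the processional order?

Castillo

By current position: Beaumont and Reyes (President); then Chaudhari and Petrov (Dean); then Castillo and Marchetti (Department Chair).
Beaumont and Reyes both have years of continuous service 28 years, so the next rule applies.
Beaumont and Reyes both have date the degree was conferred 2 Nov 2012, so the next rule applies.
Among Beaumont and Reyes, alphabetically by surname: Beaumont before Reyes.
Chaudhari and Petrov both have years of continuous service 14 years, so the next rule applies.
Chaudhari and Petrov both have date the degree was conferred 20 Apr 1998, so the next rule applies.
Among Chaudhari and Petrov, alphabetically by surname: Chaudhari before Petrov.
Castillo and Marchetti both have years of continuous service 11 years, so the next rule applies.
Castillo and Marchetti both have date the degree was conferred 28 May 1992, so the next rule applies.
Among Castillo and Marchetti, alphabetically by surname: Castillo before Marchetti.
Order: Beaumont, Reyes, Chaudhari, Petrov, Castillo, Marchetti.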